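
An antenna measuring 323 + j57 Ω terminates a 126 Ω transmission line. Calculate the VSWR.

VSWR ≈ 2.66

Γ = (Z_L − Z_0)/(Z_L + Z_0) = (197 + j57)/(449 + j57)
|Γ| = 205/453 = 0.453
VSWR = (1 + |Γ|)/(1 − |Γ|) = 1.45/0.547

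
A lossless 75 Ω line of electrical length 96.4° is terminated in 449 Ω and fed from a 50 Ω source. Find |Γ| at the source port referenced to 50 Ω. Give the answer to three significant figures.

|Γ| ≈ 0.604

tan(βl) = -8.92
Z_in = Z_0·(Z_L + jZ_0·tanβl)/(Z_0 + jZ_L·tanβl) = 12.7 + j8.18 Ω
Γ_s = (Z_in − Z_s)/(Z_in + Z_s) = (-37.3 + j8.18)/(62.7 + j8.18), |Γ_s| = 0.604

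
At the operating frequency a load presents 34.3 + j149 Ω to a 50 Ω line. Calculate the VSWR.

Γ = (Z_L − Z_0)/(Z_L + Z_0) = (-15.7 + j149)/(84.3 + j149)
|Γ| = 150/171 = 0.875
VSWR = (1 + |Γ|)/(1 − |Γ|) = 1.88/0.125

VSWR ≈ 15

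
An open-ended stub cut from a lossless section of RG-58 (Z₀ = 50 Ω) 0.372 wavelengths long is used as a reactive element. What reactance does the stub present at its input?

X_in ≈ 48.1 Ω (inductive)

βl = 2π × 0.372 = 134°
tan(βl) = -1.04
For an open-ended stub, Z_in = −jZ_0·cot(βl) = −jZ_0/tan(βl)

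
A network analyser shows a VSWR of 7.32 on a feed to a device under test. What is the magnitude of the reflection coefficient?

|Γ| = (S − 1)/(S + 1) = (7.32 − 1)/(7.32 + 1) = 6.32/8.32

|Γ| ≈ 0.76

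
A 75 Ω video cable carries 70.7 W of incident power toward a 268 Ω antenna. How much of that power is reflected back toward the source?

Γ = (268 − 75)/(268 + 75) = 0.563
|Γ|² = 0.317
P_refl = |Γ|²·P_inc = 22.4 W, P_del = (1 − |Γ|²)·P_inc = 48.3 W

P_reflected ≈ 22.4 W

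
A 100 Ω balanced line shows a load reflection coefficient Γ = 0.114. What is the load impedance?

Z_L ≈ 126 Ω

Z_L = Z_0·(1 + Γ)/(1 − Γ) = 100·(1.11)/(0.886)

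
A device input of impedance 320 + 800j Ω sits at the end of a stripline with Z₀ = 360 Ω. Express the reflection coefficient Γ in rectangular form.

Γ = (Z_L − Z_0)/(Z_L + Z_0) = (-40 + j800)/(680 + j800)

Γ ≈ 0.556 + j0.522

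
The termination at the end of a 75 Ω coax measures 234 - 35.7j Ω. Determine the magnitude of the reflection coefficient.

Γ = (Z_L − Z_0)/(Z_L + Z_0) = (159 − j35.7)/(309 − j35.7)
|Γ| = 163/311

|Γ| ≈ 0.524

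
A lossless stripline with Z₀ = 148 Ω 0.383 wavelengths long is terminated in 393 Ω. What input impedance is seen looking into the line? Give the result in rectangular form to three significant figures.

Z_in ≈ 106 + j120 Ω

βl = 2π × 0.383 = 138°
tan(βl) = tan(138°) = -0.904
Z_in = Z_0·(Z_L + jZ_0·tanβl)/(Z_0 + jZ_L·tanβl)
     = 148·(393 − j134)/(148 − j355)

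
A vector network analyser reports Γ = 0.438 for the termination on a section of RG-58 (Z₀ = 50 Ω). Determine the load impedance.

Z_L = Z_0·(1 + Γ)/(1 − Γ) = 50·(1.44)/(0.562)

Z_L ≈ 128 Ω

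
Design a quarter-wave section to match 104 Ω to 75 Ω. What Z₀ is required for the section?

Z_qwt = √(Z_0·R_L) = √(75 × 104) = √7800

Z_qwt ≈ 88.3 Ω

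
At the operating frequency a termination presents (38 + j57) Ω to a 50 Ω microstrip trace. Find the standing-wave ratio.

Γ = (Z_L − Z_0)/(Z_L + Z_0) = (-12 + j57)/(88 + j57)
|Γ| = 58.2/105 = 0.556
VSWR = (1 + |Γ|)/(1 − |Γ|) = 1.56/0.444

VSWR ≈ 3.5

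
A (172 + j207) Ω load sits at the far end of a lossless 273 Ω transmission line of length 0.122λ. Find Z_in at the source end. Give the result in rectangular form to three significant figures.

Z_in ≈ 752 + j50.9 Ω

βl = 2π × 0.122 = 43.9°
tan(βl) = tan(43.9°) = 0.963
Z_in = Z_0·(Z_L + jZ_0·tanβl)/(Z_0 + jZ_L·tanβl)
     = 273·(172 + j470)/(73.7 + j166)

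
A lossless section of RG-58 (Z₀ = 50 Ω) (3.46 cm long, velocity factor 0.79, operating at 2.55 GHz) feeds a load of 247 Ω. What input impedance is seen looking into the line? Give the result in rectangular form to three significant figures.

Z_in ≈ 18.9 + j44.6 Ω

λ = v/f = 0.79·c / 2.55 GHz = 0.0929 m
βl = 2π·l/λ = 2π × 0.372 = 134°
tan(βl) = tan(134°) = -1.03
Z_in = Z_0·(Z_L + jZ_0·tanβl)/(Z_0 + jZ_L·tanβl)
     = 50·(247 − j51.7)/(50 − j256)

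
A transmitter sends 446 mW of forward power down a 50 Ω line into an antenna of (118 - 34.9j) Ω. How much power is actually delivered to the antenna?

P_delivered ≈ 358 mW

|Γ| = |(68 − j34.9)/(168 − j34.9)| = 0.445
|Γ|² = 0.198
P_refl = |Γ|²·P_inc = 88.5 mW, P_del = (1 − |Γ|²)·P_inc = 358 mW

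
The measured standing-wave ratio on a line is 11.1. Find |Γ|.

|Γ| ≈ 0.835

|Γ| = (S − 1)/(S + 1) = (11.1 − 1)/(11.1 + 1) = 10.1/12.1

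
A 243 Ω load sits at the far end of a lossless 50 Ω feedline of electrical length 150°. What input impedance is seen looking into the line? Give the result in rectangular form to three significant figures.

Z_in ≈ 36.5 + j73.6 Ω

tan(βl) = tan(150°) = -0.577
Z_in = Z_0·(Z_L + jZ_0·tanβl)/(Z_0 + jZ_L·tanβl)
     = 50·(243 − j28.9)/(50 − j140)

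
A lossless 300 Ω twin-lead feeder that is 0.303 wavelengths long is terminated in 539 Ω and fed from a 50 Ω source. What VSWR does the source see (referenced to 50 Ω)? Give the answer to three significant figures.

βl = 2π × 0.303 = 109°
tan(βl) = -2.89
Z_in = Z_0·(Z_L + jZ_0·tanβl)/(Z_0 + jZ_L·tanβl) = 180 + j69.1 Ω
Γ_s = (Z_in − Z_s)/(Z_in + Z_s) = (130 + j69.1)/(230 + j69.1), |Γ_s| = 0.613
VSWR = (1 + |Γ_s|)/(1 − |Γ_s|)

VSWR ≈ 4.17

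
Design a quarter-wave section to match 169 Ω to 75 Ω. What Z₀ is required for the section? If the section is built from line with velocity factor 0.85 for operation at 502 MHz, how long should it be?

Z_qwt ≈ 113 Ω; length ≈ 12.7 cm

Z_qwt = √(Z_0·R_L) = √(75 × 169) = √12680
λ = 0.85·c/f = 0.508 m, so l = λ/4 = 0.127 m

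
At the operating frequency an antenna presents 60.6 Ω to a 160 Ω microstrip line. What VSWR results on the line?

VSWR ≈ 2.64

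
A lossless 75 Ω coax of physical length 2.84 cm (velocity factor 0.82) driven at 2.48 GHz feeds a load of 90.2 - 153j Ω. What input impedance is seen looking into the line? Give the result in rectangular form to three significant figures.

Z_in ≈ 20.2 + j47.7 Ω

λ = v/f = 0.82·c / 2.48 GHz = 0.0992 m
βl = 2π·l/λ = 2π × 0.286 = 103°
tan(βl) = tan(103°) = -4.31
Z_in = Z_0·(Z_L + jZ_0·tanβl)/(Z_0 + jZ_L·tanβl)
     = 75·(90.2 − j476)/(-584 − j388)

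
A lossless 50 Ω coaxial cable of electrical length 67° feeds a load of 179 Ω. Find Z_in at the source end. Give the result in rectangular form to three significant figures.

Z_in ≈ 16.3 − j19.3 Ω

tan(βl) = tan(67°) = 2.36
Z_in = Z_0·(Z_L + jZ_0·tanβl)/(Z_0 + jZ_L·tanβl)
     = 50·(179 + j118)/(50 + j422)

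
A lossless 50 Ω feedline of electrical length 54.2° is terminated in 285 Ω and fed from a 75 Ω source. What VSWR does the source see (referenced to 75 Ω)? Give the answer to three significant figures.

VSWR ≈ 6.95

tan(βl) = 1.39
Z_in = Z_0·(Z_L + jZ_0·tanβl)/(Z_0 + jZ_L·tanβl) = 13.1 − j34.4 Ω
Γ_s = (Z_in − Z_s)/(Z_in + Z_s) = (-61.9 − j34.4)/(88.1 − j34.4), |Γ_s| = 0.748
VSWR = (1 + |Γ_s|)/(1 − |Γ_s|)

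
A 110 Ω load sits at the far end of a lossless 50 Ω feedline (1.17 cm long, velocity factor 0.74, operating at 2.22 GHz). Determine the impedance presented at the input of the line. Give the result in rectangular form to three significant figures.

Z_in ≈ 40.3 − j35 Ω

λ = v/f = 0.74·c / 2.22 GHz = 0.1 m
βl = 2π·l/λ = 2π × 0.117 = 42.1°
tan(βl) = tan(42.1°) = 0.904
Z_in = Z_0·(Z_L + jZ_0·tanβl)/(Z_0 + jZ_L·tanβl)
     = 50·(110 + j45.2)/(50 + j99.5)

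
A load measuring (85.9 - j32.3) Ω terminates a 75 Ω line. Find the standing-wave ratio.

VSWR ≈ 1.52

Γ = (Z_L − Z_0)/(Z_L + Z_0) = (10.9 − j32.3)/(160.9 − j32.3)
|Γ| = 34.1/164 = 0.208
VSWR = (1 + |Γ|)/(1 − |Γ|) = 1.21/0.792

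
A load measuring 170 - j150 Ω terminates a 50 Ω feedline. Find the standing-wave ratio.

VSWR ≈ 6.18

Γ = (Z_L − Z_0)/(Z_L + Z_0) = (120 − j150)/(220 − j150)
|Γ| = 192/266 = 0.721
VSWR = (1 + |Γ|)/(1 − |Γ|) = 1.72/0.279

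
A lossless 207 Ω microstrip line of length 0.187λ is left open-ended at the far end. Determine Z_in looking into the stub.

Z_in ≈ −j86.5 Ω

βl = 2π × 0.187 = 67.3°
tan(βl) = 2.39
For an open-ended stub, Z_in = −jZ_0·cot(βl) = −jZ_0/tan(βl)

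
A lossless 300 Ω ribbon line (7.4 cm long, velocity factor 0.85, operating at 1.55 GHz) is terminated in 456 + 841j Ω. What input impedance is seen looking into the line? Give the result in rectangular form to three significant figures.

λ = v/f = 0.85·c / 1.55 GHz = 0.165 m
βl = 2π·l/λ = 2π × 0.45 = 162°
tan(βl) = tan(162°) = -0.326
Z_in = Z_0·(Z_L + jZ_0·tanβl)/(Z_0 + jZ_L·tanβl)
     = 300·(456 + j743)/(574 − j149)

Z_in ≈ 129 + j422 Ω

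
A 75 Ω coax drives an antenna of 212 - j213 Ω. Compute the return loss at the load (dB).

Γ = (137 − j213)/(287 − j213), |Γ| = 0.709
RL = −20·log₁₀|Γ| = −20·log₁₀(0.709)

RL ≈ 2.99 dB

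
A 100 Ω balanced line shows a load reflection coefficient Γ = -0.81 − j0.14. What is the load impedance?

Z_L ≈ 9.84 − j8.5 Ω

Z_L = Z_0·(1 + Γ)/(1 − Γ) = 100·(0.19 − j0.14)/(1.81 + j0.14)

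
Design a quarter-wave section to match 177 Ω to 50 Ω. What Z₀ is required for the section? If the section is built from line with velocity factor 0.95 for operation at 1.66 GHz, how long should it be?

Z_qwt ≈ 94.1 Ω; length ≈ 4.29 cm

Z_qwt = √(Z_0·R_L) = √(50 × 177) = √8850
λ = 0.95·c/f = 0.172 m, so l = λ/4 = 0.0429 m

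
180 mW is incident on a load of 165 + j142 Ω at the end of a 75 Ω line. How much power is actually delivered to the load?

|Γ| = |(90 + j142)/(240 + j142)| = 0.603
|Γ|² = 0.363
P_refl = |Γ|²·P_inc = 65.4 mW, P_del = (1 − |Γ|²)·P_inc = 115 mW

P_delivered ≈ 115 mW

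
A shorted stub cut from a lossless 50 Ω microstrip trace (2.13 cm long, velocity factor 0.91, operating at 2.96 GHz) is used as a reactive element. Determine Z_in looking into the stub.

Z_in ≈ +j416 Ω

λ = v/f = 0.91·c / 2.96 GHz = 0.0922 m
βl = 2π·l/λ = 2π × 0.231 = 83.1°
tan(βl) = 8.31
For a shorted stub, Z_in = jZ_0·tan(βl)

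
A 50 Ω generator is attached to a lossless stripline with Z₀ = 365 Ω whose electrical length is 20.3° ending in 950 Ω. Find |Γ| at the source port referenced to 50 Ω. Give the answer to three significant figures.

tan(βl) = 0.37
Z_in = Z_0·(Z_L + jZ_0·tanβl)/(Z_0 + jZ_L·tanβl) = 560 − j405 Ω
Γ_s = (Z_in − Z_s)/(Z_in + Z_s) = (510 − j405)/(610 − j405), |Γ_s| = 0.889

|Γ| ≈ 0.889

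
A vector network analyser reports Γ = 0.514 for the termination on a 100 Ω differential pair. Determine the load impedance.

Z_L ≈ 312 Ω

Z_L = Z_0·(1 + Γ)/(1 − Γ) = 100·(1.51)/(0.486)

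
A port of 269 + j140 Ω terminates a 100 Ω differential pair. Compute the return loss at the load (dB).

Γ = (169 + j140)/(369 + j140), |Γ| = 0.556
RL = −20·log₁₀|Γ| = −20·log₁₀(0.556)

RL ≈ 5.1 dB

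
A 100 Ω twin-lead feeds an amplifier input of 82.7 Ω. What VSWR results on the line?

VSWR ≈ 1.21

For a purely resistive load, VSWR = R_L/Z_0 or Z_0/R_L (whichever > 1) = 100/82.7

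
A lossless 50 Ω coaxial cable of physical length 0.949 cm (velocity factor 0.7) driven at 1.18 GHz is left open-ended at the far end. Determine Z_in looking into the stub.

Z_in ≈ −j144 Ω

λ = v/f = 0.7·c / 1.18 GHz = 0.178 m
βl = 2π·l/λ = 2π × 0.0533 = 19.2°
tan(βl) = 0.348
For an open-ended stub, Z_in = −jZ_0·cot(βl) = −jZ_0/tan(βl)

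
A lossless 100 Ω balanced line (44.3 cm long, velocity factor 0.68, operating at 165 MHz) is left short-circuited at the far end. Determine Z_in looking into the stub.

Z_in ≈ −j124 Ω

λ = v/f = 0.68·c / 165 MHz = 1.24 m
βl = 2π·l/λ = 2π × 0.358 = 129°
tan(βl) = -1.24
For a short-circuited stub, Z_in = jZ_0·tan(βl)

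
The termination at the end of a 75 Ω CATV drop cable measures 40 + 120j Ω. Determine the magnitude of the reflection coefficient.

Γ = (Z_L − Z_0)/(Z_L + Z_0) = (-35 + j120)/(115 + j120)
|Γ| = 125/166

|Γ| ≈ 0.752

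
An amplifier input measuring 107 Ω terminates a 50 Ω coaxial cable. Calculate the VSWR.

Γ = (107 − 50)/(107 + 50) = 0.363
VSWR = (1 + 0.363)/(1 − 0.363)

VSWR ≈ 2.14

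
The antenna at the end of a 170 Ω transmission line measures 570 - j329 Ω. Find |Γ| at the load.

Γ = (Z_L − Z_0)/(Z_L + Z_0) = (400 − j329)/(740 − j329)
|Γ| = 518/810

|Γ| ≈ 0.64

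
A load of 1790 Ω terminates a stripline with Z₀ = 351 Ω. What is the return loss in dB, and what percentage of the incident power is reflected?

Γ = (1790 − 351)/(1790 + 351) = 0.672
RL = −20·log₁₀(0.672) = 3.45 dB
P_refl/P_inc = |Γ|² = 0.452

RL ≈ 3.45 dB; 45.2% of incident power reflected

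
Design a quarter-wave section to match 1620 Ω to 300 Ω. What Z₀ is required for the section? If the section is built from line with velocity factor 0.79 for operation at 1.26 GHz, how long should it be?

Z_qwt ≈ 697 Ω; length ≈ 4.7 cm

Z_qwt = √(Z_0·R_L) = √(300 × 1620) = √486000
λ = 0.79·c/f = 0.188 m, so l = λ/4 = 0.047 m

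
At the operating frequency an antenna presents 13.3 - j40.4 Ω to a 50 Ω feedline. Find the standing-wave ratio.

VSWR ≈ 6.32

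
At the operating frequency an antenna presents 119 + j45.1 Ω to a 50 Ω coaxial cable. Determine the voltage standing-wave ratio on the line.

VSWR ≈ 2.78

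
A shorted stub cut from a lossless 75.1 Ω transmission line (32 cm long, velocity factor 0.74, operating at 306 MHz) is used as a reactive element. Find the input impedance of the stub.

Z_in ≈ −j29.1 Ω

λ = v/f = 0.74·c / 306 MHz = 0.725 m
βl = 2π·l/λ = 2π × 0.441 = 159°
tan(βl) = -0.388
For a shorted stub, Z_in = jZ_0·tan(βl)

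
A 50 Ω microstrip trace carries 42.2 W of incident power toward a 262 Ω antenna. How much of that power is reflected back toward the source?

Γ = (262 − 50)/(262 + 50) = 0.679
|Γ|² = 0.462
P_refl = |Γ|²·P_inc = 19.5 W, P_del = (1 − |Γ|²)·P_inc = 22.7 W

P_reflected ≈ 19.5 W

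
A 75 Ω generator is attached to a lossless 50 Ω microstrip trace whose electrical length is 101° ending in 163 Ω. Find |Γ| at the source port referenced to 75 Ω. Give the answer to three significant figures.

|Γ| ≈ 0.655

tan(βl) = -5.14
Z_in = Z_0·(Z_L + jZ_0·tanβl)/(Z_0 + jZ_L·tanβl) = 15.9 + j8.77 Ω
Γ_s = (Z_in − Z_s)/(Z_in + Z_s) = (-59.1 + j8.77)/(90.9 + j8.77), |Γ_s| = 0.655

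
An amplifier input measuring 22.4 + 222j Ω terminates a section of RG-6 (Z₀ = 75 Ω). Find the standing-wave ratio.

VSWR ≈ 33

Γ = (Z_L − Z_0)/(Z_L + Z_0) = (-52.6 + j222)/(97.4 + j222)
|Γ| = 228/242 = 0.941
VSWR = (1 + |Γ|)/(1 − |Γ|) = 1.94/0.0589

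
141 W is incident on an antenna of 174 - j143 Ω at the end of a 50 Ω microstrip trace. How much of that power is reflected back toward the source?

P_reflected ≈ 71.5 W

|Γ| = |(124 − j143)/(224 − j143)| = 0.712
|Γ|² = 0.507
P_refl = |Γ|²·P_inc = 71.5 W, P_del = (1 − |Γ|²)·P_inc = 69.5 W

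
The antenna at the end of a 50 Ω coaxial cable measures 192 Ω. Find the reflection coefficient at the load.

Γ = 0.587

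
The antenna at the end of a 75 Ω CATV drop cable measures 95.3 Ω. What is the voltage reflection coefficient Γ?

Γ = 0.119

Γ = (Z_L − Z_0)/(Z_L + Z_0) = (95.3 − 75)/(95.3 + 75) = 20.3/170.3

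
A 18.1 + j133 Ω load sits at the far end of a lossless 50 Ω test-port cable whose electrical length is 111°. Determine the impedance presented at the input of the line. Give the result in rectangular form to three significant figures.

Z_in ≈ 2.21 + j0.609 Ω

tan(βl) = tan(111°) = -2.61
Z_in = Z_0·(Z_L + jZ_0·tanβl)/(Z_0 + jZ_L·tanβl)
     = 50·(18.1 + j2.75)/(396 − j47.2)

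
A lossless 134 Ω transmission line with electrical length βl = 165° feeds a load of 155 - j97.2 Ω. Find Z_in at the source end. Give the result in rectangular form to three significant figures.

Z_in ≈ 223 − j79.4 Ω

tan(βl) = tan(165°) = -0.268
Z_in = Z_0·(Z_L + jZ_0·tanβl)/(Z_0 + jZ_L·tanβl)
     = 134·(155 − j133)/(108 − j41.5)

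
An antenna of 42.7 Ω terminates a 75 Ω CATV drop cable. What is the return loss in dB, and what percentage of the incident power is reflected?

RL ≈ 11.2 dB; 7.53% of incident power reflected

Γ = (42.7 − 75)/(42.7 + 75) = -0.274
RL = −20·log₁₀(0.274) = 11.2 dB
P_refl/P_inc = |Γ|² = 0.0753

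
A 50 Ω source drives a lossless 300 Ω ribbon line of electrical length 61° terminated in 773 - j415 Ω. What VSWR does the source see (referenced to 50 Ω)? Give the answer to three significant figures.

VSWR ≈ 3.99

tan(βl) = 1.8
Z_in = Z_0·(Z_L + jZ_0·tanβl)/(Z_0 + jZ_L·tanβl) = 97.2 − j93.2 Ω
Γ_s = (Z_in − Z_s)/(Z_in + Z_s) = (47.2 − j93.2)/(147 − j93.2), |Γ_s| = 0.6
VSWR = (1 + |Γ_s|)/(1 − |Γ_s|)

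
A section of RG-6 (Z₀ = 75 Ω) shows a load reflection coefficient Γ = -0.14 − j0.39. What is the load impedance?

Z_L ≈ 42.8 − j40.3 Ω

Z_L = Z_0·(1 + Γ)/(1 − Γ) = 75·(0.86 − j0.39)/(1.14 + j0.39)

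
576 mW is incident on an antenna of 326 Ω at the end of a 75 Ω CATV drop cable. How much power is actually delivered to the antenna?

Γ = (326 − 75)/(326 + 75) = 0.626
|Γ|² = 0.392
P_refl = |Γ|²·P_inc = 226 mW, P_del = (1 − |Γ|²)·P_inc = 350 mW

P_delivered ≈ 350 mW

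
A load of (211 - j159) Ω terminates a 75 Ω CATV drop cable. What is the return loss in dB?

Γ = (136 − j159)/(286 − j159), |Γ| = 0.639
RL = −20·log₁₀|Γ| = −20·log₁₀(0.639)

RL ≈ 3.88 dB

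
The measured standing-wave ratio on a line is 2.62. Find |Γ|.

|Γ| = (S − 1)/(S + 1) = (2.62 − 1)/(2.62 + 1) = 1.62/3.62

|Γ| ≈ 0.448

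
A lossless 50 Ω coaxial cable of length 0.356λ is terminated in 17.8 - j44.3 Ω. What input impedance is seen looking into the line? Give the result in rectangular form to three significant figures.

βl = 2π × 0.356 = 128°
tan(βl) = tan(128°) = -1.27
Z_in = Z_0·(Z_L + jZ_0·tanβl)/(Z_0 + jZ_L·tanβl)
     = 50·(17.8 − j108)/(-6.38 − j22.7)

Z_in ≈ 210 + j98.5 Ω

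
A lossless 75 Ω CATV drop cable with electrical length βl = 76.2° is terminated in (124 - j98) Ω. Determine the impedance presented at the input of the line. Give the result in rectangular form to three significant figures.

tan(βl) = tan(76.2°) = 4.07
Z_in = Z_0·(Z_L + jZ_0·tanβl)/(Z_0 + jZ_L·tanβl)
     = 75·(124 + j207)/(474 + j505)

Z_in ≈ 25.6 + j5.58 Ω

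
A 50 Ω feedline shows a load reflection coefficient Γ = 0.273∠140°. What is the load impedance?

Z_L = Z_0·(1 + Γ)/(1 − Γ) = 50·(0.791 + j0.175)/(1.21 − j0.175)

Z_L ≈ 31 + j11.8 Ω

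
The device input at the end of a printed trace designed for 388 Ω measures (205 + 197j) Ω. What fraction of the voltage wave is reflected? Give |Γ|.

|Γ| ≈ 0.43

Γ = (Z_L − Z_0)/(Z_L + Z_0) = (-183 + j197)/(593 + j197)
|Γ| = 269/625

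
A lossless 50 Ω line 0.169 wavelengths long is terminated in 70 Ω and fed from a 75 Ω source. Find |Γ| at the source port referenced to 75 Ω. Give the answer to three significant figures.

βl = 2π × 0.169 = 60.8°
tan(βl) = 1.79
Z_in = Z_0·(Z_L + jZ_0·tanβl)/(Z_0 + jZ_L·tanβl) = 40.4 − j11.8 Ω
Γ_s = (Z_in − Z_s)/(Z_in + Z_s) = (-34.6 − j11.8)/(115 − j11.8), |Γ_s| = 0.315

|Γ| ≈ 0.315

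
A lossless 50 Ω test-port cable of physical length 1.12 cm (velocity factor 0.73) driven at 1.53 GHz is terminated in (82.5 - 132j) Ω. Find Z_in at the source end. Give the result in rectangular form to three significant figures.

λ = v/f = 0.73·c / 1.53 GHz = 0.143 m
βl = 2π·l/λ = 2π × 0.0782 = 28.2°
tan(βl) = tan(28.2°) = 0.535
Z_in = Z_0·(Z_L + jZ_0·tanβl)/(Z_0 + jZ_L·tanβl)
     = 50·(82.5 − j105)/(121 + j44.2)

Z_in ≈ 16.1 − j49.5 Ω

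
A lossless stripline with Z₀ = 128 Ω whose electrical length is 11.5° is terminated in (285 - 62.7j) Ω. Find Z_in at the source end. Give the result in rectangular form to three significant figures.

tan(βl) = tan(11.5°) = 0.203
Z_in = Z_0·(Z_L + jZ_0·tanβl)/(Z_0 + jZ_L·tanβl)
     = 128·(285 − j36.7)/(141 + j58)

Z_in ≈ 210 − j120 Ω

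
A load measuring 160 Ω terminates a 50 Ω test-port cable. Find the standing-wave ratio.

VSWR ≈ 3.2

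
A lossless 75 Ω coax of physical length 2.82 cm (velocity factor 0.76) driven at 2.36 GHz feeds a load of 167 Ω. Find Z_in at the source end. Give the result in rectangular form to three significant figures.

λ = v/f = 0.76·c / 2.36 GHz = 0.0966 m
βl = 2π·l/λ = 2π × 0.292 = 105°
tan(βl) = tan(105°) = -3.71
Z_in = Z_0·(Z_L + jZ_0·tanβl)/(Z_0 + jZ_L·tanβl)
     = 75·(167 − j278)/(75 − j620)

Z_in ≈ 35.6 + j15.9 Ω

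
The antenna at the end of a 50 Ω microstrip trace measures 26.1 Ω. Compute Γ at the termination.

Γ = (Z_L − Z_0)/(Z_L + Z_0) = (26.1 − 50)/(26.1 + 50) = -23.9/76.1

Γ = -0.314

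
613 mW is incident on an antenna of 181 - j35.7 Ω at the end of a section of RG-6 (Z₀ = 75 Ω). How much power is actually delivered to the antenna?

P_delivered ≈ 498 mW

|Γ| = |(106 − j35.7)/(256 − j35.7)| = 0.433
|Γ|² = 0.187
P_refl = |Γ|²·P_inc = 115 mW, P_del = (1 − |Γ|²)·P_inc = 498 mW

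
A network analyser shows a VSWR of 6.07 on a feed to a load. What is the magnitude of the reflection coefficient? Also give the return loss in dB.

|Γ| ≈ 0.717; return loss ≈ 2.89 dB

|Γ| = (S − 1)/(S + 1) = (6.07 − 1)/(6.07 + 1) = 5.07/7.07
RL = −20·log₁₀|Γ| = −20·log₁₀(0.717)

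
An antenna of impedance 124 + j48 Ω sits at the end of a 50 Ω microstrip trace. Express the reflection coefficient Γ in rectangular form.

Γ ≈ 0.466 + j0.147

Γ = (Z_L − Z_0)/(Z_L + Z_0) = (74 + j48)/(174 + j48)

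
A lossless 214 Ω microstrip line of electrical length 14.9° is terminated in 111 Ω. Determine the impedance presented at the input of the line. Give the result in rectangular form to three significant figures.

tan(βl) = tan(14.9°) = 0.266
Z_in = Z_0·(Z_L + jZ_0·tanβl)/(Z_0 + jZ_L·tanβl)
     = 214·(111 + j56.9)/(214 + j29.5)

Z_in ≈ 117 + j40.8 Ω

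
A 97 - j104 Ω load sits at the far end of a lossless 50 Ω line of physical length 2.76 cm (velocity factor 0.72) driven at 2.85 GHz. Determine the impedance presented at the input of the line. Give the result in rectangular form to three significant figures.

λ = v/f = 0.72·c / 2.85 GHz = 0.0758 m
βl = 2π·l/λ = 2π × 0.364 = 131°
tan(βl) = tan(131°) = -1.15
Z_in = Z_0·(Z_L + jZ_0·tanβl)/(Z_0 + jZ_L·tanβl)
     = 50·(97 − j161)/(-69.2 − j111)

Z_in ≈ 32.7 + j64 Ω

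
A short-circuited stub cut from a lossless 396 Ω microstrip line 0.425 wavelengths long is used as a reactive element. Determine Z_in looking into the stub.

Z_in ≈ −j202 Ω

βl = 2π × 0.425 = 153°
tan(βl) = -0.51
For a short-circuited stub, Z_in = jZ_0·tan(βl)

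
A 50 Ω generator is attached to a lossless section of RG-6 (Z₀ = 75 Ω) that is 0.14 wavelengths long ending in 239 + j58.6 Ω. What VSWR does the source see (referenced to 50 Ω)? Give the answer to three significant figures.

βl = 2π × 0.14 = 50.4°
tan(βl) = 1.21
Z_in = Z_0·(Z_L + jZ_0·tanβl)/(Z_0 + jZ_L·tanβl) = 39.6 − j61.5 Ω
Γ_s = (Z_in − Z_s)/(Z_in + Z_s) = (-10.4 − j61.5)/(89.6 − j61.5), |Γ_s| = 0.574
VSWR = (1 + |Γ_s|)/(1 − |Γ_s|)

VSWR ≈ 3.69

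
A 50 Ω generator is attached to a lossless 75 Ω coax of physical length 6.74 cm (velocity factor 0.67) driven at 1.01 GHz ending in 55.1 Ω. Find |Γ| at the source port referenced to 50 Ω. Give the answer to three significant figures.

|Γ| ≈ 0.296

λ = v/f = 0.67·c / 1.01 GHz = 0.199 m
βl = 2π·l/λ = 2π × 0.339 = 122°
tan(βl) = -1.61
Z_in = Z_0·(Z_L + jZ_0·tanβl)/(Z_0 + jZ_L·tanβl) = 82.4 − j23.2 Ω
Γ_s = (Z_in − Z_s)/(Z_in + Z_s) = (32.4 − j23.2)/(132 − j23.2), |Γ_s| = 0.296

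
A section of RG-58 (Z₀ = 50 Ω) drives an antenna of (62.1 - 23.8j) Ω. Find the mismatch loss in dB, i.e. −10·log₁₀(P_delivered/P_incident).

mismatch loss ≈ 0.242 dB

Γ = (12.1 − j23.8)/(112.1 − j23.8), |Γ| = 0.233
|Γ|² = 0.0543, so P_del/P_inc = 1 − |Γ|² = 0.946
ML = −10·log₁₀(1 − |Γ|²)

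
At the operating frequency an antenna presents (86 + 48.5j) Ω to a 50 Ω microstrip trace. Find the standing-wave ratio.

Γ = (Z_L − Z_0)/(Z_L + Z_0) = (36 + j48.5)/(136 + j48.5)
|Γ| = 60.4/144 = 0.418
VSWR = (1 + |Γ|)/(1 − |Γ|) = 1.42/0.582

VSWR ≈ 2.44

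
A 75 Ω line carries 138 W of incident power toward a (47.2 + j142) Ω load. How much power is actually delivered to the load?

P_delivered ≈ 55.7 W

|Γ| = |(-27.8 + j142)/(122.2 + j142)| = 0.772
|Γ|² = 0.597
P_refl = |Γ|²·P_inc = 82.3 W, P_del = (1 − |Γ|²)·P_inc = 55.7 W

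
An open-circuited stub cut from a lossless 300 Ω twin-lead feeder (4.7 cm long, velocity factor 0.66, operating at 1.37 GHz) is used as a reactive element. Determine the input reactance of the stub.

X_in ≈ 153 Ω (inductive)

λ = v/f = 0.66·c / 1.37 GHz = 0.145 m
βl = 2π·l/λ = 2π × 0.325 = 117°
tan(βl) = -1.96
For an open-circuited stub, Z_in = −jZ_0·cot(βl) = −jZ_0/tan(βl)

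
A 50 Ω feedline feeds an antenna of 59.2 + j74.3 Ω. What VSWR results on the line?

VSWR ≈ 3.62

Γ = (Z_L − Z_0)/(Z_L + Z_0) = (9.2 + j74.3)/(109.2 + j74.3)
|Γ| = 74.9/132 = 0.567
VSWR = (1 + |Γ|)/(1 − |Γ|) = 1.57/0.433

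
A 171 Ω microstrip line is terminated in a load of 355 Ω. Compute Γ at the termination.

Γ = 0.35

Γ = (Z_L − Z_0)/(Z_L + Z_0) = (355 − 171)/(355 + 171) = 184/526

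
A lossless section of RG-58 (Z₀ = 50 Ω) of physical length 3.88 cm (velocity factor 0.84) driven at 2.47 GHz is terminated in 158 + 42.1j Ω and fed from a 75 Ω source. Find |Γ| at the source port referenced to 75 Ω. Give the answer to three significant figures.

|Γ| ≈ 0.591

λ = v/f = 0.84·c / 2.47 GHz = 0.102 m
βl = 2π·l/λ = 2π × 0.38 = 137°
tan(βl) = -0.936
Z_in = Z_0·(Z_L + jZ_0·tanβl)/(Z_0 + jZ_L·tanβl) = 24.8 + j38.4 Ω
Γ_s = (Z_in − Z_s)/(Z_in + Z_s) = (-50.2 + j38.4)/(99.8 + j38.4), |Γ_s| = 0.591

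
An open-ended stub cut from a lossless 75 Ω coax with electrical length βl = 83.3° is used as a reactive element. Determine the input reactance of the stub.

tan(βl) = 8.51
For an open-ended stub, Z_in = −jZ_0·cot(βl) = −jZ_0/tan(βl)

X_in ≈ -8.81 Ω (capacitive)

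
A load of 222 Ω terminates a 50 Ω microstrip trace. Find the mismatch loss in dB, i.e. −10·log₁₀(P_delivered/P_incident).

mismatch loss ≈ 2.22 dB

Γ = (222 − 50)/(222 + 50) = 0.632
|Γ|² = 0.4, so P_del/P_inc = 1 − |Γ|² = 0.6
ML = −10·log₁₀(1 − |Γ|²)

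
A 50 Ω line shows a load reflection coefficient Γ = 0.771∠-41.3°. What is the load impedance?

Z_L = Z_0·(1 + Γ)/(1 − Γ) = 50·(1.58 − j0.509)/(0.421 + j0.509)

Z_L ≈ 46.5 − j117 Ω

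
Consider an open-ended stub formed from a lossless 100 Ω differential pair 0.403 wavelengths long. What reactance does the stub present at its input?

βl = 2π × 0.403 = 145°
tan(βl) = -0.698
For an open-ended stub, Z_in = −jZ_0·cot(βl) = −jZ_0/tan(βl)

X_in ≈ 143 Ω (inductive)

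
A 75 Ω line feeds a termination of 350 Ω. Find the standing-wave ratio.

VSWR ≈ 4.67

For a purely resistive load, VSWR = R_L/Z_0 or Z_0/R_L (whichever > 1) = 350/75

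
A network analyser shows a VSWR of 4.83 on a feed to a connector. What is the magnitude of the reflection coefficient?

|Γ| ≈ 0.657

|Γ| = (S − 1)/(S + 1) = (4.83 − 1)/(4.83 + 1) = 3.83/5.83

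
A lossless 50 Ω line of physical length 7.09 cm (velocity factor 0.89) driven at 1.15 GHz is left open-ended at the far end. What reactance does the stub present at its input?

λ = v/f = 0.89·c / 1.15 GHz = 0.232 m
βl = 2π·l/λ = 2π × 0.305 = 110°
tan(βl) = -2.76
For an open-ended stub, Z_in = −jZ_0·cot(βl) = −jZ_0/tan(βl)

X_in ≈ 18.1 Ω (inductive)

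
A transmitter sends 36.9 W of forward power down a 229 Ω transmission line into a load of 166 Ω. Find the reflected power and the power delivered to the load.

P_reflected ≈ 0.939 W; P_delivered ≈ 36 W

Γ = (166 − 229)/(166 + 229) = -0.159
|Γ|² = 0.0254
P_refl = |Γ|²·P_inc = 0.939 W, P_del = (1 − |Γ|²)·P_inc = 36 W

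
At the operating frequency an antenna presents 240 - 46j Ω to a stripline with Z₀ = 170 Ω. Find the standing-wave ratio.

Γ = (Z_L − Z_0)/(Z_L + Z_0) = (70 − j46)/(410 − j46)
|Γ| = 83.8/413 = 0.203
VSWR = (1 + |Γ|)/(1 − |Γ|) = 1.2/0.797

VSWR ≈ 1.51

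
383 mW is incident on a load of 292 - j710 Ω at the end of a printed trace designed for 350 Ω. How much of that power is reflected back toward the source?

|Γ| = |(-58 − j710)/(642 − j710)| = 0.744
|Γ|² = 0.554
P_refl = |Γ|²·P_inc = 212 mW, P_del = (1 − |Γ|²)·P_inc = 171 mW

P_reflected ≈ 212 mW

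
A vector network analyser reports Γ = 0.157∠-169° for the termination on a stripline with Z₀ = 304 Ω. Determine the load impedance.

Z_L = Z_0·(1 + Γ)/(1 − Γ) = 304·(0.846 − j0.03)/(1.15 + j0.03)

Z_L ≈ 222 − j13.7 Ω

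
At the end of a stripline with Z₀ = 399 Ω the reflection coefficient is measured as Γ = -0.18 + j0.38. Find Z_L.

Z_L = Z_0·(1 + Γ)/(1 − Γ) = 399·(0.82 + j0.38)/(1.18 − j0.38)

Z_L ≈ 214 + j197 Ω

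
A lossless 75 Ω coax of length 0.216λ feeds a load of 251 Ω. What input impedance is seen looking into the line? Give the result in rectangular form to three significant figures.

βl = 2π × 0.216 = 77.8°
tan(βl) = tan(77.8°) = 4.61
Z_in = Z_0·(Z_L + jZ_0·tanβl)/(Z_0 + jZ_L·tanβl)
     = 75·(251 + j346)/(75 + j1160)

Z_in ≈ 23.4 − j14.8 Ω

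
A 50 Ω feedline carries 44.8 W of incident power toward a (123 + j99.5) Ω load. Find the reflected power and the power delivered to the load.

P_reflected ≈ 17.1 W; P_delivered ≈ 27.7 W

|Γ| = |(73 + j99.5)/(173 + j99.5)| = 0.618
|Γ|² = 0.382
P_refl = |Γ|²·P_inc = 17.1 W, P_del = (1 − |Γ|²)·P_inc = 27.7 W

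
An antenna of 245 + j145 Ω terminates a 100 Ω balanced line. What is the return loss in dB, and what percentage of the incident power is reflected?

Γ = (145 + j145)/(345 + j145), |Γ| = 0.548
RL = −20·log₁₀(0.548) = 5.23 dB
P_refl/P_inc = |Γ|² = 0.3

RL ≈ 5.23 dB; 30% of incident power reflected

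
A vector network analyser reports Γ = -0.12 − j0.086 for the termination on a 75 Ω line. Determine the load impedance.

Z_L ≈ 58.1 − j10.2 Ω

Z_L = Z_0·(1 + Γ)/(1 − Γ) = 75·(0.88 − j0.086)/(1.12 + j0.086)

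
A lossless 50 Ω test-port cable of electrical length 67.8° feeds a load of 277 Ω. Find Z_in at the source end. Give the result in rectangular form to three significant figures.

tan(βl) = tan(67.8°) = 2.45
Z_in = Z_0·(Z_L + jZ_0·tanβl)/(Z_0 + jZ_L·tanβl)
     = 50·(277 + j123)/(50 + j679)

Z_in ≈ 10.5 − j19.6 Ω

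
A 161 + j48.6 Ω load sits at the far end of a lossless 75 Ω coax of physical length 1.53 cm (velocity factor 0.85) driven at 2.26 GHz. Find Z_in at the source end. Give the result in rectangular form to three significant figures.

Z_in ≈ 61 − j59.2 Ω

λ = v/f = 0.85·c / 2.26 GHz = 0.113 m
βl = 2π·l/λ = 2π × 0.136 = 48.8°
tan(βl) = tan(48.8°) = 1.14
Z_in = Z_0·(Z_L + jZ_0·tanβl)/(Z_0 + jZ_L·tanβl)
     = 75·(161 + j134)/(19.5 + j184)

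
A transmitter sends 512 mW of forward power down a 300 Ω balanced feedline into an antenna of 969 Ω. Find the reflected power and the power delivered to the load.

Γ = (969 − 300)/(969 + 300) = 0.527
|Γ|² = 0.278
P_refl = |Γ|²·P_inc = 142 mW, P_del = (1 − |Γ|²)·P_inc = 370 mW

P_reflected ≈ 142 mW; P_delivered ≈ 370 mW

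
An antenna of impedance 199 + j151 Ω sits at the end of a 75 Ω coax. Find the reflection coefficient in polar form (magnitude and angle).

Γ = (Z_L − Z_0)/(Z_L + Z_0) = (124 + j151)/(274 + j151)
|Γ| = 195/313 = 0.625

Γ ≈ 0.625 ∠ 21.7°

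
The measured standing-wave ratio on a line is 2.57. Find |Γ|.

|Γ| = (S − 1)/(S + 1) = (2.57 − 1)/(2.57 + 1) = 1.57/3.57

|Γ| ≈ 0.44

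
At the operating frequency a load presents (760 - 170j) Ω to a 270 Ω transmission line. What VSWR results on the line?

VSWR ≈ 2.97

Γ = (Z_L − Z_0)/(Z_L + Z_0) = (490 − j170)/(1030 − j170)
|Γ| = 519/1040 = 0.497
VSWR = (1 + |Γ|)/(1 − |Γ|) = 1.5/0.503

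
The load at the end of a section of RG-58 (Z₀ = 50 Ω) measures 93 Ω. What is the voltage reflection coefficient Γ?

Γ = 0.301

Γ = (Z_L − Z_0)/(Z_L + Z_0) = (93 − 50)/(93 + 50) = 43/143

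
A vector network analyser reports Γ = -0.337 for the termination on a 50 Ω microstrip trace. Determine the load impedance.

Z_L ≈ 24.8 Ω

Z_L = Z_0·(1 + Γ)/(1 − Γ) = 50·(0.663)/(1.34)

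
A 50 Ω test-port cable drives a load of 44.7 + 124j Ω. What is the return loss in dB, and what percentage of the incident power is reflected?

Γ = (-5.3 + j124)/(94.7 + j124), |Γ| = 0.795
RL = −20·log₁₀(0.795) = 1.99 dB
P_refl/P_inc = |Γ|² = 0.633

RL ≈ 1.99 dB; 63.3% of incident power reflected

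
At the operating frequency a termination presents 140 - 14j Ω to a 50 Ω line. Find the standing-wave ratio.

VSWR ≈ 2.83

Γ = (Z_L − Z_0)/(Z_L + Z_0) = (90 − j14)/(190 − j14)
|Γ| = 91.1/191 = 0.478
VSWR = (1 + |Γ|)/(1 − |Γ|) = 1.48/0.522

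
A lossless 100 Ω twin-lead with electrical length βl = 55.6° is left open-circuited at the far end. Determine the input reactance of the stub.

X_in ≈ -68.5 Ω (capacitive)

tan(βl) = 1.46
For an open-circuited stub, Z_in = −jZ_0·cot(βl) = −jZ_0/tan(βl)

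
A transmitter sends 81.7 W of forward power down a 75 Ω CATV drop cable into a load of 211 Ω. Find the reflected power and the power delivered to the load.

P_reflected ≈ 18.5 W; P_delivered ≈ 63.2 W

Γ = (211 − 75)/(211 + 75) = 0.476
|Γ|² = 0.226
P_refl = |Γ|²·P_inc = 18.5 W, P_del = (1 − |Γ|²)·P_inc = 63.2 W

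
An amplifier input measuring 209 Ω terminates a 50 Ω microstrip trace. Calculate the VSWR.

For a purely resistive load, VSWR = R_L/Z_0 or Z_0/R_L (whichever > 1) = 209/50

VSWR ≈ 4.18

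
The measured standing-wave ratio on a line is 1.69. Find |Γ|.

|Γ| ≈ 0.257

|Γ| = (S − 1)/(S + 1) = (1.69 − 1)/(1.69 + 1) = 0.69/2.69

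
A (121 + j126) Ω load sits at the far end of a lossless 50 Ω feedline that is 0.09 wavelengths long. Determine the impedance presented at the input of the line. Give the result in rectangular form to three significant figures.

Z_in ≈ 62.5 − j103 Ω

βl = 2π × 0.09 = 32.4°
tan(βl) = tan(32.4°) = 0.635
Z_in = Z_0·(Z_L + jZ_0·tanβl)/(Z_0 + jZ_L·tanβl)
     = 50·(121 + j158)/(-30 + j76.8)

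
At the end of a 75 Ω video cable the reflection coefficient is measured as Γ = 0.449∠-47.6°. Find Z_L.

Z_L ≈ 100 − j83.4 Ω

Z_L = Z_0·(1 + Γ)/(1 − Γ) = 75·(1.3 − j0.332)/(0.697 + j0.332)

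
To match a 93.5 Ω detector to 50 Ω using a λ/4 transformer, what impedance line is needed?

Z_qwt = √(Z_0·R_L) = √(50 × 93.5) = √4675

Z_qwt ≈ 68.4 Ω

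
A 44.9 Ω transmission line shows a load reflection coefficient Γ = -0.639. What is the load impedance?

Z_L ≈ 9.89 Ω

Z_L = Z_0·(1 + Γ)/(1 − Γ) = 44.9·(0.361)/(1.64)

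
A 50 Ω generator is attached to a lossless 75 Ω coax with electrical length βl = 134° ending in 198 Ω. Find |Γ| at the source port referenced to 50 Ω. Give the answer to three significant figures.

|Γ| ≈ 0.486

tan(βl) = -1.04
Z_in = Z_0·(Z_L + jZ_0·tanβl)/(Z_0 + jZ_L·tanβl) = 48.4 + j54.7 Ω
Γ_s = (Z_in − Z_s)/(Z_in + Z_s) = (-1.58 + j54.7)/(98.4 + j54.7), |Γ_s| = 0.486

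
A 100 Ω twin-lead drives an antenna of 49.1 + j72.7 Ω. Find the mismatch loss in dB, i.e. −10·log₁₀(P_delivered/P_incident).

Γ = (-50.9 + j72.7)/(149.1 + j72.7), |Γ| = 0.535
|Γ|² = 0.286, so P_del/P_inc = 1 − |Γ|² = 0.714
ML = −10·log₁₀(1 − |Γ|²)

mismatch loss ≈ 1.46 dB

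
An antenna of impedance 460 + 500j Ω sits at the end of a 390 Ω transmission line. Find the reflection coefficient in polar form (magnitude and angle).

Γ ≈ 0.512 ∠ 51.6°

Γ = (Z_L − Z_0)/(Z_L + Z_0) = (70 + j500)/(850 + j500)
|Γ| = 505/986 = 0.512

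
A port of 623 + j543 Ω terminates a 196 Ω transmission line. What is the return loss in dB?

RL ≈ 3.06 dB

Γ = (427 + j543)/(819 + j543), |Γ| = 0.703
RL = −20·log₁₀|Γ| = −20·log₁₀(0.703)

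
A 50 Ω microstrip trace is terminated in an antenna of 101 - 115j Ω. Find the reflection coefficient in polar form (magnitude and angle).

Γ ≈ 0.663 ∠ -28.8°

Γ = (Z_L − Z_0)/(Z_L + Z_0) = (51 − j115)/(151 − j115)
|Γ| = 126/190 = 0.663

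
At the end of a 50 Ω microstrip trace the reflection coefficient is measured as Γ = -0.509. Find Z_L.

Z_L = Z_0·(1 + Γ)/(1 − Γ) = 50·(0.491)/(1.51)

Z_L ≈ 16.3 Ω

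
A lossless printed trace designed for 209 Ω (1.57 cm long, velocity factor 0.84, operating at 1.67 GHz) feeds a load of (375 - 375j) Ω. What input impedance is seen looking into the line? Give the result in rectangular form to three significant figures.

Z_in ≈ 79 − j136 Ω

λ = v/f = 0.84·c / 1.67 GHz = 0.151 m
βl = 2π·l/λ = 2π × 0.104 = 37.5°
tan(βl) = tan(37.5°) = 0.766
Z_in = Z_0·(Z_L + jZ_0·tanβl)/(Z_0 + jZ_L·tanβl)
     = 209·(375 − j215)/(496 + j287)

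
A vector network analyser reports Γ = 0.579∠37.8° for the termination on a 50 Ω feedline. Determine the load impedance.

Z_L = Z_0·(1 + Γ)/(1 − Γ) = 50·(1.46 + j0.355)/(0.543 − j0.355)

Z_L ≈ 79.1 + j84.4 Ω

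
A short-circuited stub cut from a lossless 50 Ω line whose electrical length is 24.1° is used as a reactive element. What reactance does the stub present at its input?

X_in ≈ 22.4 Ω (inductive)

tan(βl) = 0.447
For a short-circuited stub, Z_in = jZ_0·tan(βl)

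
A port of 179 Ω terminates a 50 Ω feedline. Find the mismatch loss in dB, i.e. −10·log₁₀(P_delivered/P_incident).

mismatch loss ≈ 1.66 dB

Γ = (179 − 50)/(179 + 50) = 0.563
|Γ|² = 0.317, so P_del/P_inc = 1 − |Γ|² = 0.683
ML = −10·log₁₀(1 − |Γ|²)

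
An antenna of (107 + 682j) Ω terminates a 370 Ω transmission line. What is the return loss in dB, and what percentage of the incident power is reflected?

RL ≈ 1.13 dB; 77.1% of incident power reflected

Γ = (-263 + j682)/(477 + j682), |Γ| = 0.878
RL = −20·log₁₀(0.878) = 1.13 dB
P_refl/P_inc = |Γ|² = 0.771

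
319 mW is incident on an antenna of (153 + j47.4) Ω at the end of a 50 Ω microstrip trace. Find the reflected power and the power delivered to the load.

P_reflected ≈ 94.4 mW; P_delivered ≈ 225 mW

|Γ| = |(103 + j47.4)/(203 + j47.4)| = 0.544
|Γ|² = 0.296
P_refl = |Γ|²·P_inc = 94.4 mW, P_del = (1 − |Γ|²)·P_inc = 225 mW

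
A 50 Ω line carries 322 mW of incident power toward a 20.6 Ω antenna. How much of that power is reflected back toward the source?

Γ = (20.6 − 50)/(20.6 + 50) = -0.416
|Γ|² = 0.173
P_refl = |Γ|²·P_inc = 55.8 mW, P_del = (1 − |Γ|²)·P_inc = 266 mW

P_reflected ≈ 55.8 mW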